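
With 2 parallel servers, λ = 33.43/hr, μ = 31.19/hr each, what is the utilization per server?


ρ = λ/(cμ) = 33.43/(2·31.19) = 33.43/62.38 = 0.5359

Final: 0.5359


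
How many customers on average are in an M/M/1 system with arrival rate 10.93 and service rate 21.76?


ρ = λ/μ = 10.93/21.76 = 0.5023
L = ρ/(1−ρ) = 0.5023/(1 − 0.5023) = 0.5023/0.4977 = 1.0092

Final: 1.0092


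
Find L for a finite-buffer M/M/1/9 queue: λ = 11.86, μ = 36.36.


ρ = 11.86/36.36 = 0.3262
L = ρ[1 − (K+1)ρ^K + Kρ^(K+1)] / [(1−ρ)(1−ρ^(K+1))]
Numerator: 0.3262·(1 − 10·0.00004180 + 9·0.00001363) = 0.326086
Denominator: (0.6738)·(0.999986) = 0.673808
L = 0.326086/0.673808 = 0.4839

Final: 0.4839


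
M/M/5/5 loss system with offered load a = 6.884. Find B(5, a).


B(c,a) = (a^c/c!) / Σ_{k=0}^{c} a^k/k!
a^5/5! = 128.831796
Σ terms (k=0..5): 1.00000 + 6.88400 + 23.69473 + 54.37150 + 93.57336 + 128.83180 = 308.355383
B = 128.831796/308.355383 = 0.417803

Final: 0.417803


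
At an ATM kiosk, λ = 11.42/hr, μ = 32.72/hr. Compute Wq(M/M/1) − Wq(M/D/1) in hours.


ρ = 11.42/32.72 = 0.3490
Wq(M/M/1) = ρ/(μ−λ) = 0.3490/21.30 = 0.01639 hr
Wq(M/D/1) = ρ/(2(μ−λ)) = 0.008193 hr
Savings = 0.01639 − 0.008193 = 0.008193 hr

Final: 0.008193 hr


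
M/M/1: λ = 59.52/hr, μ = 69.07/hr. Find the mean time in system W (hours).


W = 1/(μ−λ) = 1/(69.07 − 59.52) = 1/9.55 = 0.1047 hr

Final: 0.1047 hr


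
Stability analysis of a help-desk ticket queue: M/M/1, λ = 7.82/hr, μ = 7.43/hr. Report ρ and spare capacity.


Total capacity cμ = 1·7.43 = 7.43/hr
ρ = λ/(cμ) = 7.82/7.43 = 1.0525
Stable ⇔ ρ < 1: NO
Spare capacity = cμ − λ = 7.43 − 7.82 = -0.39/hr

Final: ρ = 1.0525; unstable; margin = -0.39/hr


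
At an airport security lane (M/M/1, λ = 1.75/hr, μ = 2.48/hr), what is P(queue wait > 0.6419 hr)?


ρ = 1.75/2.48 = 0.7056
P(Wq > t) = ρ·e^{−(μ−λ)t} = 0.7056·e^{−0.4686}
= 0.7056·0.625886 = 0.441653

Final: 0.441653


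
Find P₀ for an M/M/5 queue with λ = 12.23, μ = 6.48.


a = λ/μ = 12.23/6.48 = 1.8873; ρ = a/c = 0.3775
Σ_{k=0}^{4} a^k/k! (terms k=0..4) = 1.00000 + 1.88735 + 1.78104 + 1.12048 + 0.52868 = 6.31754
Tail: a^5/(5!(1−ρ)) = 23.94734/(120·0.6225) = 0.32056
P₀ = 1/(6.31754 + 0.32056) = 1/6.63811 = 0.150645

Final: 0.150645


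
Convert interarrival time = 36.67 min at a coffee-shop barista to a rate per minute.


λ = 1/(interarrival time) in consistent units.
1 minute = 1 min, so λ = 1/36.67 = 0.02727 per minute

Final: 0.02727 /min


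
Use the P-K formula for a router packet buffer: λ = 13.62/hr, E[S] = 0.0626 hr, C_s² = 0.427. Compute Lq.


ρ = λ·E[S] = 13.62·0.0626 = 0.8526
Lq = ρ²(1+C_s²)/(2(1−ρ)) = 0.7269·(1+0.427)/(2·0.1474)
= 0.7269·1.4270/0.2948 = 3.51913

Final: 3.51913


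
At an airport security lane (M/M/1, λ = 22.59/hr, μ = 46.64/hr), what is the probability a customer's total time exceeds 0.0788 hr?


W ~ Exponential(μ−λ) for M/M/1.
μ − λ = 46.64 − 22.59 = 24.0500
P(W > t) = e^{−(μ−λ)t} = e^{−1.8951} = 0.150297

Final: 0.150297


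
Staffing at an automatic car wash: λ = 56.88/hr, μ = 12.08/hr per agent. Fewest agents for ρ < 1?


Stability requires cμ > λ ⇔ c > λ/μ.
λ/μ = 56.88/12.08 = 4.7086
Minimum integer c = ⌊4.7086⌋ + 1 = 5
Check: 5·12.08 = 60.40 > 56.88, while 4·12.08 = 48.32 ≤ 56.88

Final: 5 servers


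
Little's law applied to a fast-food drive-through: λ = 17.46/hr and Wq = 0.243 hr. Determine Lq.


Lq = λWq = 17.46·0.243 = 4.2428

Final: 4.2428


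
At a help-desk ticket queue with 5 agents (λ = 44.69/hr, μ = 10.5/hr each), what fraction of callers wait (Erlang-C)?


a = λ/μ = 4.2562; ρ = a/5 = 0.8512
P₀ = 0.008398 (from M/M/c formula)
C(c,a) = [a^c/(c!(1−ρ))]·P₀ = [1396.70690/(120·0.1488)]·0.008398
= 78.24062·0.008398 = 0.657054

Final: 0.657054


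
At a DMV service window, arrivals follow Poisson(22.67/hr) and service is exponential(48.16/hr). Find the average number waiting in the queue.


ρ = 22.67/48.16 = 0.4707
Lq = ρ²/(1−ρ) = 0.2216/0.5293 = 0.4186

Final: 0.4186


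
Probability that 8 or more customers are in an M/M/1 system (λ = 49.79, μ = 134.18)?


ρ = 49.79/134.18 = 0.3711
P(N ≥ n) = ρ^n = 0.3711^8 = 0.0003594

Final: 0.0003594


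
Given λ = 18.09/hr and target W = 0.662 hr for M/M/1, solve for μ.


W = 1/(μ−λ) ⇒ μ − λ = 1/W = 1/0.662 = 1.5106
μ = λ + 1/W = 18.09 + 1.5106 = 19.6006 per hr

Final: 19.6006 /hr


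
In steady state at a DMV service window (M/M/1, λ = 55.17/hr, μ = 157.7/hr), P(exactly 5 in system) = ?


ρ = 55.17/157.7 = 0.3498
P_n = (1−ρ)·ρ^n = (1 − 0.3498)·0.3498^5 = 0.6502·0.005240 = 0.003407

Final: 0.003407


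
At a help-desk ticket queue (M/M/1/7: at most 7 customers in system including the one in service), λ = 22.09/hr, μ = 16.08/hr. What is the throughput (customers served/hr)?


ρ = 1.3738; P_K = (1−ρ)ρ^7/(1−ρ^8) = 0.295353
λ_eff = λ(1 − P_K) = 22.09·(1 − 0.295353) = 22.09·0.704647 = 15.5656 /hr

Final: 15.5656 /hr


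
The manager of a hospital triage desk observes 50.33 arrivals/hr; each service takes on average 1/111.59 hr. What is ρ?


ρ = λ/μ = 50.33/111.59 = 0.4510

Final: 0.4510


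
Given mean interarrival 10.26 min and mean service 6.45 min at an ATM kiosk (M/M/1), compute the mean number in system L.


λ = 60/10.26 = 5.8480 /hr
μ = 60/6.45 = 9.3023 /hr
ρ = λ/μ = 5.8480/9.3023 = 0.6287
L = ρ/(1−ρ) = 0.6287/0.3713 = 1.6929

Final: 1.6929


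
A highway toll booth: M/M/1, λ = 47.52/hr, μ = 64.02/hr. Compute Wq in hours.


ρ = 47.52/64.02 = 0.7423
Wq = ρ/(μ−λ) = 0.7423/(64.02 − 47.52) = 0.7423/16.50 = 0.04499 hr

Final: 0.04499 hr


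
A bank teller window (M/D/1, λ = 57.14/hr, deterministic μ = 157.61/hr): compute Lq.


ρ = 57.14/157.61 = 0.3625
M/D/1: Lq = ρ²/(2(1−ρ)) = 0.1314/(2·0.6375) = 0.10309

Final: 0.10309


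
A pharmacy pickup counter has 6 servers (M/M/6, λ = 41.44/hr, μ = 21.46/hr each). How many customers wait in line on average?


a = λ/μ = 1.9310; ρ = a/6 = 0.3218
P₀ = 0.144825
Lq = P₀·a^c·ρ / (c!·(1−ρ)²) = 0.144825·51.84897·0.3218/(720·0.45990)
= 0.007298

Final: 0.007298


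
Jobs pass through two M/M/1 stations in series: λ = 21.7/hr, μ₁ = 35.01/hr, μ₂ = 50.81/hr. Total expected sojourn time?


Each node sees arrival rate λ = 21.7/hr (tandem ⇒ throughput preserved).
W₁ = 1/(μ₁−λ) = 1/(35.01−21.7) = 0.07513 hr
W₂ = 1/(μ₂−λ) = 1/(50.81−21.7) = 0.03435 hr
W_total = W₁ + W₂ = 0.07513 + 0.03435 = 0.10948 hr

Final: 0.10948 hr


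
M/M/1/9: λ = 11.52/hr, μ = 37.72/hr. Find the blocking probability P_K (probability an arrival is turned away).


ρ = λ/μ = 11.52/37.72 = 0.3054
P_K = (1−ρ)ρ^K/(1−ρ^(K+1)) = (0.6946·0.00002312)/(1 − 0.000007060)
= 0.00001606/0.999993 = 0.00001606

Final: 0.00001606


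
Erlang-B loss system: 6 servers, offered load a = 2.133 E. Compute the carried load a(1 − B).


B(6,2.133) = 0.015597 (Erlang-B)
Carried load = a(1 − B) = 2.133·(1 − 0.015597) = 2.133·0.984403 = 2.0997 E

Final: 2.0997 Erlangs


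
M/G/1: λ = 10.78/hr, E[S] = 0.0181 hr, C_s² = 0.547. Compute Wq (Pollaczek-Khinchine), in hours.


ρ = λ·E[S] = 10.78·0.0181 = 0.1951
E[S²] = E[S]²(1+C_s²) = 0.0181²·(1+0.547) = 0.0005068
Wq = λ·E[S²]/(2(1−ρ)) = 10.78·0.0005068/(2·0.8049) = 0.003394 hr

Final: 0.003394 hr


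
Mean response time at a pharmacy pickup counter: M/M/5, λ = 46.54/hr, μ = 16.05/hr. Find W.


a = 2.8997; ρ = 0.5799; P₀ = 0.052138
Lq = P₀·a^c·ρ/(c!(1−ρ)²) = 0.29274
Wq = Lq/λ = 0.29274/46.54 = 0.006290 hr
W = Wq + 1/μ = 0.006290 + 0.06231 = 0.06860 hr

Final: 0.06860 hr


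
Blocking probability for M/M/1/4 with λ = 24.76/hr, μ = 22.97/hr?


ρ = λ/μ = 24.76/22.97 = 1.0779
P_K = (1−ρ)ρ^K/(1−ρ^(K+1)) = (-0.07793·1.350077)/(1 − 1.455286)
= -0.105208/-0.455286 = 0.231082

Final: 0.231082


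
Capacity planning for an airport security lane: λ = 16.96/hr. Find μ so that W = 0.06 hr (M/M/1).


W = 1/(μ−λ) ⇒ μ − λ = 1/W = 1/0.06 = 16.6667
μ = λ + 1/W = 16.96 + 16.6667 = 33.6267 per hr

Final: 33.6267 /hr


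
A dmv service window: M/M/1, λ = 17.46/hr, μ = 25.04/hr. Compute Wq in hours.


ρ = 17.46/25.04 = 0.6973
Wq = ρ/(μ−λ) = 0.6973/(25.04 − 17.46) = 0.6973/7.58 = 0.09199 hr

Final: 0.09199 hr


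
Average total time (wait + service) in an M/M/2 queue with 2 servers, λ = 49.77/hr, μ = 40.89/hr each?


a = 1.2172; ρ = 0.6086; P₀ = 0.243330
Lq = P₀·a^c·ρ/(c!(1−ρ)²) = 0.71599
Wq = Lq/λ = 0.71599/49.77 = 0.01439 hr
W = Wq + 1/μ = 0.01439 + 0.02446 = 0.03884 hr

Final: 0.03884 hr


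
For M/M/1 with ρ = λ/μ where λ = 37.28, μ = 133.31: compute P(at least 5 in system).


ρ = 37.28/133.31 = 0.2796
P(N ≥ n) = ρ^n = 0.2796^5 = 0.001710

Final: 0.001710


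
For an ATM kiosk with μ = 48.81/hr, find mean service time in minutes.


Mean service time = 1/μ = 1/48.81 hour = 0.02049 hour
In minutes: 0.02049 × 60 = 1.2293 min

Final: 1.2293 min


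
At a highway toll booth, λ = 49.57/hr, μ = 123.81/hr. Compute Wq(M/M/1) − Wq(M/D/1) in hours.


ρ = 49.57/123.81 = 0.4004
Wq(M/M/1) = ρ/(μ−λ) = 0.4004/74.24 = 0.005393 hr
Wq(M/D/1) = ρ/(2(μ−λ)) = 0.002696 hr
Savings = 0.005393 − 0.002696 = 0.002696 hr

Final: 0.002696 hr


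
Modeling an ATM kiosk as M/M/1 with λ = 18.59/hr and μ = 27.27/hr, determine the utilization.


ρ = λ/μ = 18.59/27.27 = 0.6817

Final: 0.6817


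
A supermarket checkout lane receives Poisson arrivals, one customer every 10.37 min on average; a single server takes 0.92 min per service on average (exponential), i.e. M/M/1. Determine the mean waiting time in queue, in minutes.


λ = 60/10.37 = 5.7859 /hr
μ = 60/0.92 = 65.2174 /hr
ρ = λ/μ = 5.7859/65.2174 = 0.08872
Wq = ρ/(μ−λ) = 0.08872/(65.2174−5.7859) = 0.001493 hr
In minutes: 0.001493·60 = 0.08957 min

Final: 0.08957 min


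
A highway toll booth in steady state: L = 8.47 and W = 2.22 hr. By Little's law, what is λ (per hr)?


λ = L/W = 8.47/2.22 = 3.8153 /hr

Final: 3.8153 /hr


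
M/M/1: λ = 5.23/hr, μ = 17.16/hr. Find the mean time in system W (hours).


W = 1/(μ−λ) = 1/(17.16 − 5.23) = 1/11.93 = 0.08382 hr

Final: 0.08382 hr


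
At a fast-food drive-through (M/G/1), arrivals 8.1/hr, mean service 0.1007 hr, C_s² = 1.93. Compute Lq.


ρ = λ·E[S] = 8.1·0.1007 = 0.8157
Lq = ρ²(1+C_s²)/(2(1−ρ)) = 0.6653·(1+1.93)/(2·0.1843)
= 0.6653·2.9300/0.3687 = 5.28775

Final: 5.28775


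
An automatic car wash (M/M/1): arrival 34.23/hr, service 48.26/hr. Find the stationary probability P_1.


ρ = 34.23/48.26 = 0.7093
P_n = (1−ρ)·ρ^n = (1 − 0.7093)·0.7093^1 = 0.2907·0.709283 = 0.206201

Final: 0.206201


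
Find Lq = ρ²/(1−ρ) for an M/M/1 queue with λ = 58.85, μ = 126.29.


ρ = 58.85/126.29 = 0.4660
Lq = ρ²/(1−ρ) = 0.2171/0.5340 = 0.4066

Final: 0.4066


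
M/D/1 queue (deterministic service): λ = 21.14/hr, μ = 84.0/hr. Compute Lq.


ρ = 21.14/84.0 = 0.2517
M/D/1: Lq = ρ²/(2(1−ρ)) = 0.06334/(2·0.7483) = 0.04232

Final: 0.04232


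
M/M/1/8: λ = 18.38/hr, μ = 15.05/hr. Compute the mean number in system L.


ρ = 18.38/15.05 = 1.2213
L = ρ[1 − (K+1)ρ^K + Kρ^(K+1)] / [(1−ρ)(1−ρ^(K+1))]
Numerator: 1.2213·(1 − 9·4.948483 + 8·6.043396) = 5.875280
Denominator: (-0.2213)·(-5.043396) = 1.115914
L = 5.875280/1.115914 = 5.2650

Final: 5.2650


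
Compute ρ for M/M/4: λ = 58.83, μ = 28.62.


ρ = λ/(cμ) = 58.83/(4·28.62) = 58.83/114.48 = 0.5139

Final: 0.5139


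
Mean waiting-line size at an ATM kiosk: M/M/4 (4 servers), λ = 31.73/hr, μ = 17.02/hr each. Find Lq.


a = λ/μ = 1.8643; ρ = a/4 = 0.4661
P₀ = 0.150953
Lq = P₀·a^c·ρ / (c!·(1−ρ)²) = 0.150953·12.07931·0.4661/(24·0.28508)
= 0.12421

Final: 0.12421


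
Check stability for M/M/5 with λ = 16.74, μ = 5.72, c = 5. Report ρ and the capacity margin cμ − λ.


Total capacity cμ = 5·5.72 = 28.60/hr
ρ = λ/(cμ) = 16.74/28.60 = 0.5853
Stable ⇔ ρ < 1: YES
Spare capacity = cμ − λ = 28.60 − 16.74 = 11.86/hr

Final: ρ = 0.5853; stable; margin = 11.86/hr


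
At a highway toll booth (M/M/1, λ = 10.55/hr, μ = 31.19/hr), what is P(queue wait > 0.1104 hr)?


ρ = 10.55/31.19 = 0.3382
P(Wq > t) = ρ·e^{−(μ−λ)t} = 0.3382·e^{−2.2787}
= 0.3382·0.102422 = 0.034644

Final: 0.034644


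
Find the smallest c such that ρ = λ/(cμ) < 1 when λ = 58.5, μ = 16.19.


Stability requires cμ > λ ⇔ c > λ/μ.
λ/μ = 58.5/16.19 = 3.6133
Minimum integer c = ⌊3.6133⌋ + 1 = 4
Check: 4·16.19 = 64.76 > 58.5, while 3·16.19 = 48.57 ≤ 58.5

Final: 4 servers


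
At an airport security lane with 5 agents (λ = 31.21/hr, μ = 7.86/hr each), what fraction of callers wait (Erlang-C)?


a = λ/μ = 3.9707; ρ = a/5 = 0.7941
P₀ = 0.013586 (from M/M/c formula)
C(c,a) = [a^c/(c!(1−ρ))]·P₀ = [987.08855/(120·0.2059)]·0.013586
= 39.95939·0.013586 = 0.542884

Final: 0.542884


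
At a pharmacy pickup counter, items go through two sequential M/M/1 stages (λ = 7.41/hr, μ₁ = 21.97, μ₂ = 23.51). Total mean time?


Each node sees arrival rate λ = 7.41/hr (tandem ⇒ throughput preserved).
W₁ = 1/(μ₁−λ) = 1/(21.97−7.41) = 0.06868 hr
W₂ = 1/(μ₂−λ) = 1/(23.51−7.41) = 0.06211 hr
W_total = W₁ + W₂ = 0.06868 + 0.06211 = 0.13079 hr

Final: 0.13079 hr


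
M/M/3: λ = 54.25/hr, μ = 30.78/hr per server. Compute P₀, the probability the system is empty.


a = λ/μ = 54.25/30.78 = 1.7625; ρ = a/c = 0.5875
Σ_{k=0}^{2} a^k/k! (terms k=0..2) = 1.00000 + 1.76251 + 1.55322 = 4.31573
Tail: a^3/(3!(1−ρ)) = 5.47512/(6·0.4125) = 2.21218
P₀ = 1/(4.31573 + 2.21218) = 1/6.52791 = 0.153188

Final: 0.153188


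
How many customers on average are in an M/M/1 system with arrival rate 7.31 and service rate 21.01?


ρ = λ/μ = 7.31/21.01 = 0.3479
L = ρ/(1−ρ) = 0.3479/(1 − 0.3479) = 0.3479/0.6521 = 0.5336

Final: 0.5336


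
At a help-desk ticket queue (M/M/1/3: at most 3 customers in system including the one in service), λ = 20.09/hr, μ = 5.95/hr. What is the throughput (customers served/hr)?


ρ = 3.3765; P_K = (1−ρ)ρ^3/(1−ρ^4) = 0.709290
λ_eff = λ(1 − P_K) = 20.09·(1 − 0.709290) = 20.09·0.290710 = 5.8404 /hr

Final: 5.8404 /hr


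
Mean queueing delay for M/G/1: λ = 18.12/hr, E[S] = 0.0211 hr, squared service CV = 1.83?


ρ = λ·E[S] = 18.12·0.0211 = 0.3823
E[S²] = E[S]²(1+C_s²) = 0.0211²·(1+1.83) = 0.001260
Wq = λ·E[S²]/(2(1−ρ)) = 18.12·0.001260/(2·0.6177) = 0.01848 hr

Final: 0.01848 hr


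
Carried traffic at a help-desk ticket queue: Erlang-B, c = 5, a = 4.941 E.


B(5,4.941) = 0.280061 (Erlang-B)
Carried load = a(1 − B) = 4.941·(1 − 0.280061) = 4.941·0.719939 = 3.5572 E

Final: 3.5572 Erlangs


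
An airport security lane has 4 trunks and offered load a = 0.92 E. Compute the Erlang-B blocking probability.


B(c,a) = (a^c/c!) / Σ_{k=0}^{c} a^k/k!
a^4/4! = 0.029850
Σ terms (k=0..4): 1.00000 + 0.92000 + 0.42320 + 0.12978 + 0.02985 = 2.502831
B = 0.029850/2.502831 = 0.011926

Final: 0.011926


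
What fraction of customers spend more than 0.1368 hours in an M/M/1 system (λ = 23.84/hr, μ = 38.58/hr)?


W ~ Exponential(μ−λ) for M/M/1.
μ − λ = 38.58 − 23.84 = 14.7400
P(W > t) = e^{−(μ−λ)t} = e^{−2.0164} = 0.133130

Final: 0.133130


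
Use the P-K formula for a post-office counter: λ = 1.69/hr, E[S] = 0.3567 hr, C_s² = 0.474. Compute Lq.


ρ = λ·E[S] = 1.69·0.3567 = 0.6028
Lq = ρ²(1+C_s²)/(2(1−ρ)) = 0.3634·(1+0.474)/(2·0.3972)
= 0.3634·1.4740/0.7944 = 0.67432

Final: 0.67432


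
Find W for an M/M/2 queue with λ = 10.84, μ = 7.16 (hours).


a = 1.5140; ρ = 0.7570; P₀ = 0.138315
Lq = P₀·a^c·ρ/(c!(1−ρ)²) = 2.03182
Wq = Lq/λ = 2.03182/10.84 = 0.18744 hr
W = Wq + 1/μ = 0.18744 + 0.13966 = 0.32710 hr

Final: 0.32710 hr


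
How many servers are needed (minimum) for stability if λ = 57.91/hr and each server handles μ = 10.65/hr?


Stability requires cμ > λ ⇔ c > λ/μ.
λ/μ = 57.91/10.65 = 5.4376
Minimum integer c = ⌊5.4376⌋ + 1 = 6
Check: 6·10.65 = 63.90 > 57.91, while 5·10.65 = 53.25 ≤ 57.91

Final: 6 servers


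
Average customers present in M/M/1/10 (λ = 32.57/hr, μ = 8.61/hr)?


ρ = 32.57/8.61 = 3.7828
L = ρ[1 − (K+1)ρ^K + Kρ^(K+1)] / [(1−ρ)(1−ρ^(K+1))]
Numerator: 3.7828·(1 − 11·599992.844615 + 10·2269659.343682) = 60890667.173877
Denominator: (-2.7828)·(-2269658.343682) = 6316029.490664
L = 60890667.173877/6316029.490664 = 9.6407

Final: 9.6407


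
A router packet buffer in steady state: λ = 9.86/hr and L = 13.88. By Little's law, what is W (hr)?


W = L/λ = 13.88/9.86 = 1.4077 hr

Final: 1.4077 hr


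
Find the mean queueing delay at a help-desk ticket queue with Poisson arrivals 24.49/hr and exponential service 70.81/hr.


ρ = 24.49/70.81 = 0.3459
Wq = ρ/(μ−λ) = 0.3459/(70.81 − 24.49) = 0.3459/46.32 = 0.007467 hr

Final: 0.007467 hr


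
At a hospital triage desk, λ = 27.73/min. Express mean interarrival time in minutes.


Mean interarrival time = 1/λ = 1/27.73 minute = 0.03606 minute
In minutes: 0.03606 × 1 = 0.03606 min

Final: 0.03606 min


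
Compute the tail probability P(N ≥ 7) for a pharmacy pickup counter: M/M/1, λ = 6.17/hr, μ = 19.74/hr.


ρ = 6.17/19.74 = 0.3126
P(N ≥ n) = ρ^n = 0.3126^7 = 0.0002915

Final: 0.0002915


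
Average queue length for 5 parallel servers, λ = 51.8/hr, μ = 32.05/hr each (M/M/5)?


a = λ/μ = 1.6162; ρ = a/5 = 0.3232
P₀ = 0.198174
Lq = P₀·a^c·ρ / (c!·(1−ρ)²) = 0.198174·11.02830·0.3232/(120·0.45800)
= 0.01285

Final: 0.01285


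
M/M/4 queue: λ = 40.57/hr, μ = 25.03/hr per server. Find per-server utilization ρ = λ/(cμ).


ρ = λ/(cμ) = 40.57/(4·25.03) = 40.57/100.12 = 0.4052

Final: 0.4052


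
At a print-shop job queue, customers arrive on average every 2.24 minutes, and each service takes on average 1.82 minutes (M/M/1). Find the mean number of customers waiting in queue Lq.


λ = 60/2.24 = 26.7857 /hr
μ = 60/1.82 = 32.9670 /hr
ρ = λ/μ = 26.7857/32.9670 = 0.8125
Lq = ρ²/(1−ρ) = 0.6602/0.1875 = 3.5208

Final: 3.5208


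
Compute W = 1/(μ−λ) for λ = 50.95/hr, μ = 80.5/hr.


W = 1/(μ−λ) = 1/(80.5 − 50.95) = 1/29.55 = 0.03384 hr

Final: 0.03384 hr


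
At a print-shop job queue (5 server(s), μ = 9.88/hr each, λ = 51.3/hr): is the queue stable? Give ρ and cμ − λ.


Total capacity cμ = 5·9.88 = 49.40/hr
ρ = λ/(cμ) = 51.3/49.40 = 1.0385
Stable ⇔ ρ < 1: NO
Spare capacity = cμ − λ = 49.40 − 51.3 = -1.90/hr

Final: ρ = 1.0385; unstable; margin = -1.90/hr


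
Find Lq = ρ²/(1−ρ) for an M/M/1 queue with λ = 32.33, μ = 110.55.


ρ = 32.33/110.55 = 0.2924
Lq = ρ²/(1−ρ) = 0.08553/0.7076 = 0.1209

Final: 0.1209


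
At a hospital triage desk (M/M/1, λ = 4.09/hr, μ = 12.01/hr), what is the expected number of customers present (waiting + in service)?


ρ = λ/μ = 4.09/12.01 = 0.3405
L = ρ/(1−ρ) = 0.3405/(1 − 0.3405) = 0.3405/0.6595 = 0.5164

Final: 0.5164


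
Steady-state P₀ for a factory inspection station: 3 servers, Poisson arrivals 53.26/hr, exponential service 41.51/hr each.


a = λ/μ = 53.26/41.51 = 1.2831; ρ = a/c = 0.4277
Σ_{k=0}^{2} a^k/k! (terms k=0..2) = 1.00000 + 1.28306 + 0.82313 = 3.10619
Tail: a^3/(3!(1−ρ)) = 2.11225/(6·0.5723) = 0.61512
P₀ = 1/(3.10619 + 0.61512) = 1/3.72131 = 0.268722

Final: 0.268722


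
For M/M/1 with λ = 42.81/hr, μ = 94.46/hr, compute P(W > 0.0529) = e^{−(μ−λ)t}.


W ~ Exponential(μ−λ) for M/M/1.
μ − λ = 94.46 − 42.81 = 51.6500
P(W > t) = e^{−(μ−λ)t} = e^{−2.7323} = 0.065070

Final: 0.065070


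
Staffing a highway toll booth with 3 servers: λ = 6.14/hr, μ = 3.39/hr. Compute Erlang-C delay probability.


a = λ/μ = 1.8112; ρ = a/3 = 0.6037
P₀ = 0.143875 (from M/M/c formula)
C(c,a) = [a^c/(c!(1−ρ))]·P₀ = [5.94164/(6·0.3963)]·0.143875
= 2.49903·0.143875 = 0.359547

Final: 0.359547


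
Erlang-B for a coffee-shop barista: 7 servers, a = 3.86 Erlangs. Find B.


B(c,a) = (a^c/c!) / Σ_{k=0}^{c} a^k/k!
a^7/7! = 2.533265
Σ terms (k=0..7): 1.00000 + 3.86000 + 7.44980 + 9.58541 + 9.24992 + 7.14094 + 4.59400 + 2.53326 = 45.413336
B = 2.533265/45.413336 = 0.055782

Final: 0.055782


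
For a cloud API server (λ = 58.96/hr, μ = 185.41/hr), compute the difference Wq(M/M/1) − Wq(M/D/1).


ρ = 58.96/185.41 = 0.3180
Wq(M/M/1) = ρ/(μ−λ) = 0.3180/126.45 = 0.002515 hr
Wq(M/D/1) = ρ/(2(μ−λ)) = 0.001257 hr
Savings = 0.002515 − 0.001257 = 0.001257 hr

Final: 0.001257 hr


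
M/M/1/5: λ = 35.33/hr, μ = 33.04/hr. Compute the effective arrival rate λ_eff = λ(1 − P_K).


ρ = 1.0693; P_K = (1−ρ)ρ^5/(1−ρ^6) = 0.195780
λ_eff = λ(1 − P_K) = 35.33·(1 − 0.195780) = 35.33·0.804220 = 28.4131 /hr

Final: 28.4131 /hr


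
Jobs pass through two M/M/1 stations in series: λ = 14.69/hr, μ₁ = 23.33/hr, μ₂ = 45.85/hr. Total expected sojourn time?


Each node sees arrival rate λ = 14.69/hr (tandem ⇒ throughput preserved).
W₁ = 1/(μ₁−λ) = 1/(23.33−14.69) = 0.11574 hr
W₂ = 1/(μ₂−λ) = 1/(45.85−14.69) = 0.03209 hr
W_total = W₁ + W₂ = 0.11574 + 0.03209 = 0.14783 hr

Final: 0.14783 hr


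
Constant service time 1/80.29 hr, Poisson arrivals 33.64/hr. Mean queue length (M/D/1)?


ρ = 33.64/80.29 = 0.4190
M/D/1: Lq = ρ²/(2(1−ρ)) = 0.1755/(2·0.5810) = 0.15107

Final: 0.15107


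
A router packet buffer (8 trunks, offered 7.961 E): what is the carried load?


B(8,7.961) = 0.233404 (Erlang-B)
Carried load = a(1 − B) = 7.961·(1 − 0.233404) = 7.961·0.766596 = 6.1029 E

Final: 6.1029 Erlangs


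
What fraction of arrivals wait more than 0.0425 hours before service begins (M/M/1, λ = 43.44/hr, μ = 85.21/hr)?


ρ = 43.44/85.21 = 0.5098
P(Wq > t) = ρ·e^{−(μ−λ)t} = 0.5098·e^{−1.7752}
= 0.5098·0.169445 = 0.086383

Final: 0.086383


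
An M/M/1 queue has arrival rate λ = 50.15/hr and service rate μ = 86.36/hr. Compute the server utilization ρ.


ρ = λ/μ = 50.15/86.36 = 0.5807

Final: 0.5807


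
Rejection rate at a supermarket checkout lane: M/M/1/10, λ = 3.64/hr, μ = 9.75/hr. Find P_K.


ρ = λ/μ = 3.64/9.75 = 0.3733
P_K = (1−ρ)ρ^K/(1−ρ^(K+1)) = (0.6267·0.00005260)/(1 − 0.00001964)
= 0.00003296/0.999980 = 0.00003296

Final: 0.00003296


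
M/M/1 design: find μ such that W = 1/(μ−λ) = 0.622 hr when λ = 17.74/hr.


W = 1/(μ−λ) ⇒ μ − λ = 1/W = 1/0.622 = 1.6077
μ = λ + 1/W = 17.74 + 1.6077 = 19.3477 per hr

Final: 19.3477 /hr


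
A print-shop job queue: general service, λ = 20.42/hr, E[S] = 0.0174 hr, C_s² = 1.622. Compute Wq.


ρ = λ·E[S] = 20.42·0.0174 = 0.3553
E[S²] = E[S]²(1+C_s²) = 0.0174²·(1+1.622) = 0.0007938
Wq = λ·E[S²]/(2(1−ρ)) = 20.42·0.0007938/(2·0.6447) = 0.01257 hr

Final: 0.01257 hr


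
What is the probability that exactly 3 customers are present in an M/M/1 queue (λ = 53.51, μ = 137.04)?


ρ = 53.51/137.04 = 0.3905
P_n = (1−ρ)·ρ^n = (1 − 0.3905)·0.3905^3 = 0.6095·0.059534 = 0.036288

Final: 0.036288


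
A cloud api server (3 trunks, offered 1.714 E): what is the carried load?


B(3,1.714) = 0.167107 (Erlang-B)
Carried load = a(1 − B) = 1.714·(1 − 0.167107) = 1.714·0.832893 = 1.4276 E

Final: 1.4276 Erlangs


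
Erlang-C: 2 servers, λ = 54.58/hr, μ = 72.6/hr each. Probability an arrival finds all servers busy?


a = λ/μ = 0.7518; ρ = a/2 = 0.3759
P₀ = 0.453599 (from M/M/c formula)
C(c,a) = [a^c/(c!(1−ρ))]·P₀ = [0.56519/(2·0.6241)]·0.453599
= 0.45280·0.453599 = 0.205390

Final: 0.205390


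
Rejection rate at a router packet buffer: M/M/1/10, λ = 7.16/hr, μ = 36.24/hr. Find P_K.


ρ = λ/μ = 7.16/36.24 = 0.1976
P_K = (1−ρ)ρ^K/(1−ρ^(K+1)) = (0.8024·0.00000009063)/(1 − 0.00000001790)
= 0.00000007272/1.000000 = 0.00000007272

Final: 0.00000007272


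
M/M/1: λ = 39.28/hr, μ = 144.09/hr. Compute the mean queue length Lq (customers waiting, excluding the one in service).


ρ = 39.28/144.09 = 0.2726
Lq = ρ²/(1−ρ) = 0.07431/0.7274 = 0.1022

Final: 0.1022


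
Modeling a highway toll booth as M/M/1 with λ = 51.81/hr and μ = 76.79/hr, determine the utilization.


ρ = λ/μ = 51.81/76.79 = 0.6747

Final: 0.6747


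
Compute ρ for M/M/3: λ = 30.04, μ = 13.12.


ρ = λ/(cμ) = 30.04/(3·13.12) = 30.04/39.36 = 0.7632

Final: 0.7632


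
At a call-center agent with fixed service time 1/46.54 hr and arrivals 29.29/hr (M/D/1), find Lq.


ρ = 29.29/46.54 = 0.6294
M/D/1: Lq = ρ²/(2(1−ρ)) = 0.3961/(2·0.3706) = 0.53431

Final: 0.53431


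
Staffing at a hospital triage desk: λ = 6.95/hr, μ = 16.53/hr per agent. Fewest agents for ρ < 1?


Stability requires cμ > λ ⇔ c > λ/μ.
λ/μ = 6.95/16.53 = 0.4204
Minimum integer c = ⌊0.4204⌋ + 1 = 1
Check: 1·16.53 = 16.53 > 6.95, while 0·16.53 = 0.00 ≤ 6.95

Final: 1 servers


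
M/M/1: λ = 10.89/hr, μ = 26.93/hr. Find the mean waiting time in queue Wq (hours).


ρ = 10.89/26.93 = 0.4044
Wq = ρ/(μ−λ) = 0.4044/(26.93 − 10.89) = 0.4044/16.04 = 0.02521 hr

Final: 0.02521 hr


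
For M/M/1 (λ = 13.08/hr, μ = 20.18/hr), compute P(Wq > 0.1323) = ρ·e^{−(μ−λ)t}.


ρ = 13.08/20.18 = 0.6482
P(Wq > t) = ρ·e^{−(μ−λ)t} = 0.6482·e^{−0.9393}
= 0.6482·0.390890 = 0.253362

Final: 0.253362


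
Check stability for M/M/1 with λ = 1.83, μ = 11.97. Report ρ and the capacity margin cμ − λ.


Total capacity cμ = 1·11.97 = 11.97/hr
ρ = λ/(cμ) = 1.83/11.97 = 0.1529
Stable ⇔ ρ < 1: YES
Spare capacity = cμ − λ = 11.97 − 1.83 = 10.14/hr

Final: ρ = 0.1529; stable; margin = 10.14/hr


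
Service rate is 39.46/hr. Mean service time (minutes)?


Mean service time = 1/μ = 1/39.46 hour = 0.02534 hour
In minutes: 0.02534 × 60 = 1.5205 min

Final: 1.5205 min


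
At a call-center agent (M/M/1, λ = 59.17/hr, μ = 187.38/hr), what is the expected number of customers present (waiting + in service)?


ρ = λ/μ = 59.17/187.38 = 0.3158
L = ρ/(1−ρ) = 0.3158/(1 − 0.3158) = 0.3158/0.6842 = 0.4615

Final: 0.4615


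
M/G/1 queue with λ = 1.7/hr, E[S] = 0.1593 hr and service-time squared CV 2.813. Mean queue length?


ρ = λ·E[S] = 1.7·0.1593 = 0.2708
Lq = ρ²(1+C_s²)/(2(1−ρ)) = 0.07334·(1+2.813)/(2·0.7292)
= 0.07334·3.8130/1.4584 = 0.19175

Final: 0.19175


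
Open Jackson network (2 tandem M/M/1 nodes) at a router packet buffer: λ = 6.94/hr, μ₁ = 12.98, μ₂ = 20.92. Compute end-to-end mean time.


Each node sees arrival rate λ = 6.94/hr (tandem ⇒ throughput preserved).
W₁ = 1/(μ₁−λ) = 1/(12.98−6.94) = 0.16556 hr
W₂ = 1/(μ₂−λ) = 1/(20.92−6.94) = 0.07153 hr
W_total = W₁ + W₂ = 0.16556 + 0.07153 = 0.23709 hr

Final: 0.23709 hr


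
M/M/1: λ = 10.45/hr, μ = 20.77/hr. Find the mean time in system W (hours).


W = 1/(μ−λ) = 1/(20.77 − 10.45) = 1/10.32 = 0.09690 hr

Final: 0.09690 hr


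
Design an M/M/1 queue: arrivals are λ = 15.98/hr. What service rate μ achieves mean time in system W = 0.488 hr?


W = 1/(μ−λ) ⇒ μ − λ = 1/W = 1/0.488 = 2.0492
μ = λ + 1/W = 15.98 + 2.0492 = 18.0292 per hr

Final: 18.0292 /hr


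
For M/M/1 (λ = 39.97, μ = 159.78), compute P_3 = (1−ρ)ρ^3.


ρ = 39.97/159.78 = 0.2502
P_n = (1−ρ)·ρ^n = (1 − 0.2502)·0.2502^3 = 0.7498·0.015654 = 0.011738

Final: 0.011738


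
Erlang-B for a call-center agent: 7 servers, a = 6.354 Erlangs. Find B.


B(c,a) = (a^c/c!) / Σ_{k=0}^{c} a^k/k!
a^7/7! = 82.965959
Σ terms (k=0..7): 1.00000 + 6.35400 + 20.18666 + 42.75534 + 67.91686 + 86.30875 + 91.40096 + 82.96596 = 398.888527
B = 82.965959/398.888527 = 0.207993

Final: 0.207993


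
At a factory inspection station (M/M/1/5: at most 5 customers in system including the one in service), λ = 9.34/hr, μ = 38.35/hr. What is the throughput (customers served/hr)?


ρ = 0.2435; P_K = (1−ρ)ρ^5/(1−ρ^6) = 0.0006483
λ_eff = λ(1 − P_K) = 9.34·(1 − 0.0006483) = 9.34·0.999352 = 9.3339 /hr

Final: 9.3339 /hr


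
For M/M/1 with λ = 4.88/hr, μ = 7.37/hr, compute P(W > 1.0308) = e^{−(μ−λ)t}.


W ~ Exponential(μ−λ) for M/M/1.
μ − λ = 7.37 − 4.88 = 2.4900
P(W > t) = e^{−(μ−λ)t} = e^{−2.5667} = 0.076789

Final: 0.076789


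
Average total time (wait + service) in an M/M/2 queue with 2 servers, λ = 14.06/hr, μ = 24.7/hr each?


a = 0.5692; ρ = 0.2846; P₀ = 0.556886
Lq = P₀·a^c·ρ/(c!(1−ρ)²) = 0.05018
Wq = Lq/λ = 0.05018/14.06 = 0.003569 hr
W = Wq + 1/μ = 0.003569 + 0.04049 = 0.04405 hr

Final: 0.04405 hr


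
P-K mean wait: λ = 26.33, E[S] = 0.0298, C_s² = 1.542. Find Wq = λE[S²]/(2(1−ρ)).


ρ = λ·E[S] = 26.33·0.0298 = 0.7846
E[S²] = E[S]²(1+C_s²) = 0.0298²·(1+1.542) = 0.002257
Wq = λ·E[S²]/(2(1−ρ)) = 26.33·0.002257/(2·0.2154) = 0.13799 hr

Final: 0.13799 hr


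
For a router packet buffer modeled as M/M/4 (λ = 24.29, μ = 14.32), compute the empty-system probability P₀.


a = λ/μ = 24.29/14.32 = 1.6962; ρ = a/c = 0.4241
Σ_{k=0}^{3} a^k/k! (terms k=0..3) = 1.00000 + 1.69623 + 1.43860 + 0.81340 = 4.94822
Tail: a^4/(4!(1−ρ)) = 8.27824/(24·0.5759) = 0.59889
P₀ = 1/(4.94822 + 0.59889) = 1/5.54711 = 0.180274

Final: 0.180274


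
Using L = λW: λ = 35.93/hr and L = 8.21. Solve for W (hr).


W = L/λ = 8.21/35.93 = 0.2285 hr

Final: 0.2285 hr


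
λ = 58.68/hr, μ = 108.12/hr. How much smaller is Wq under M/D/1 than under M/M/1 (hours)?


ρ = 58.68/108.12 = 0.5427
Wq(M/M/1) = ρ/(μ−λ) = 0.5427/49.44 = 0.01098 hr
Wq(M/D/1) = ρ/(2(μ−λ)) = 0.005489 hr
Savings = 0.01098 − 0.005489 = 0.005489 hr

Final: 0.005489 hr


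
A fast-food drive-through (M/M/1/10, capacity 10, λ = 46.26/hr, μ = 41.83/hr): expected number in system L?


ρ = 46.26/41.83 = 1.1059
L = ρ[1 − (K+1)ρ^K + Kρ^(K+1)] / [(1−ρ)(1−ρ^(K+1))]
Numerator: 1.1059·(1 − 11·2.736388 + 10·3.026184) = 1.284597
Denominator: (-0.1059)·(-2.026184) = 0.214583
L = 1.284597/0.214583 = 5.9865

Final: 5.9865


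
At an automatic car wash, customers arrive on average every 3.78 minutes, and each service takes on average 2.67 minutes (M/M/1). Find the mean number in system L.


λ = 60/3.78 = 15.8730 /hr
μ = 60/2.67 = 22.4719 /hr
ρ = λ/μ = 15.8730/22.4719 = 0.7063
L = ρ/(1−ρ) = 0.7063/0.2937 = 2.4054

Final: 2.4054


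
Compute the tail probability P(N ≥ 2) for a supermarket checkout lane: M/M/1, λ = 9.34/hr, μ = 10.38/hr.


ρ = 9.34/10.38 = 0.8998
P(N ≥ n) = ρ^n = 0.8998^2 = 0.809653

Final: 0.809653


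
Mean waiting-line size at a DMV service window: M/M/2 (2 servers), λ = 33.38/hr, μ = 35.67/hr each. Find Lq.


a = λ/μ = 0.9358; ρ = a/2 = 0.4679
P₀ = 0.362490
Lq = P₀·a^c·ρ / (c!·(1−ρ)²) = 0.362490·0.87572·0.4679/(2·0.28313)
= 0.26230

Final: 0.26230


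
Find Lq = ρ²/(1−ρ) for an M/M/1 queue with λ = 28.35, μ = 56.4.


ρ = 28.35/56.4 = 0.5027
Lq = ρ²/(1−ρ) = 0.2527/0.4973 = 0.5080

Final: 0.5080


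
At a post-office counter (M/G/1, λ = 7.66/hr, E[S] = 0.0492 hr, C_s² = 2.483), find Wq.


ρ = λ·E[S] = 7.66·0.0492 = 0.3769
E[S²] = E[S]²(1+C_s²) = 0.0492²·(1+2.483) = 0.008431
Wq = λ·E[S²]/(2(1−ρ)) = 7.66·0.008431/(2·0.6231) = 0.05182 hr

Final: 0.05182 hr


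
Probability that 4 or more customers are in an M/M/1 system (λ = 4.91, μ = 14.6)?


ρ = 4.91/14.6 = 0.3363
P(N ≥ n) = ρ^n = 0.3363^4 = 0.012791

Final: 0.012791


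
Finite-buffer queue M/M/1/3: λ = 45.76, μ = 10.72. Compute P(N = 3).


ρ = λ/μ = 45.76/10.72 = 4.2687
P_K = (1−ρ)ρ^K/(1−ρ^(K+1)) = (-3.2687·77.781030)/(1 − 332.020517)
= -254.239487/-331.020517 = 0.768048

Final: 0.768048


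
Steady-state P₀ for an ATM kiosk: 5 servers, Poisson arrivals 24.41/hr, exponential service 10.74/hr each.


a = λ/μ = 24.41/10.74 = 2.2728; ρ = a/c = 0.4546
Σ_{k=0}^{4} a^k/k! (terms k=0..4) = 1.00000 + 2.27281 + 2.58284 + 1.95677 + 1.11184 = 8.92426
Tail: a^5/(5!(1−ρ)) = 60.64814/(120·0.5454) = 0.92660
P₀ = 1/(8.92426 + 0.92660) = 1/9.85086 = 0.101514

Final: 0.101514


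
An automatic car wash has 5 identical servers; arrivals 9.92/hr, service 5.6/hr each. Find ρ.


ρ = λ/(cμ) = 9.92/(5·5.6) = 9.92/28.00 = 0.3543

Final: 0.3543


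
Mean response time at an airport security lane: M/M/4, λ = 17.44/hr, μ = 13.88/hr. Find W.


a = 1.2565; ρ = 0.3141; P₀ = 0.283456
Lq = P₀·a^c·ρ/(c!(1−ρ)²) = 0.01966
Wq = Lq/λ = 0.01966/17.44 = 0.001127 hr
W = Wq + 1/μ = 0.001127 + 0.07205 = 0.07317 hr

Final: 0.07317 hr


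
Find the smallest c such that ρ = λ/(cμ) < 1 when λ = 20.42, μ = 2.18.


Stability requires cμ > λ ⇔ c > λ/μ.
λ/μ = 20.42/2.18 = 9.3670
Minimum integer c = ⌊9.3670⌋ + 1 = 10
Check: 10·2.18 = 21.80 > 20.42, while 9·2.18 = 19.62 ≤ 20.42

Final: 10 servers


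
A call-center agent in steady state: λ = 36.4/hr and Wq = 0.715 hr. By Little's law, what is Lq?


Lq = λWq = 36.4·0.715 = 26.0260

Final: 26.0260


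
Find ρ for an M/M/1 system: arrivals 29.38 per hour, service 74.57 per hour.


ρ = λ/μ = 29.38/74.57 = 0.3940

Final: 0.3940


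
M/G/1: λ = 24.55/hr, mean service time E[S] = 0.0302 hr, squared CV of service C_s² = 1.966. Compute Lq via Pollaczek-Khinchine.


ρ = λ·E[S] = 24.55·0.0302 = 0.7414
Lq = ρ²(1+C_s²)/(2(1−ρ)) = 0.5497·(1+1.966)/(2·0.2586)
= 0.5497·2.9660/0.5172 = 3.15244

Final: 3.15244


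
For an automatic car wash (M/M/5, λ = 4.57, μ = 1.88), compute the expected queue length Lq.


a = λ/μ = 2.4309; ρ = a/5 = 0.4862
P₀ = 0.086127
Lq = P₀·a^c·ρ / (c!·(1−ρ)²) = 0.086127·84.87734·0.4862/(120·0.26402)
= 0.11218

Final: 0.11218


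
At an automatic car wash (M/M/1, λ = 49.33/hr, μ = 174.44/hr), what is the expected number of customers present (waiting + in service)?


ρ = λ/μ = 49.33/174.44 = 0.2828
L = ρ/(1−ρ) = 0.2828/(1 − 0.2828) = 0.2828/0.7172 = 0.3943

Final: 0.3943


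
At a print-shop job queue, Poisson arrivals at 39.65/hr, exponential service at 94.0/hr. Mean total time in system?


W = 1/(μ−λ) = 1/(94.0 − 39.65) = 1/54.35 = 0.01840 hr

Final: 0.01840 hr


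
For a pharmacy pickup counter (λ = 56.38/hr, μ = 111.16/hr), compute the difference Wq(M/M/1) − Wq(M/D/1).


ρ = 56.38/111.16 = 0.5072
Wq(M/M/1) = ρ/(μ−λ) = 0.5072/54.78 = 0.009259 hr
Wq(M/D/1) = ρ/(2(μ−λ)) = 0.004629 hr
Savings = 0.009259 − 0.004629 = 0.004629 hr

Final: 0.004629 hr


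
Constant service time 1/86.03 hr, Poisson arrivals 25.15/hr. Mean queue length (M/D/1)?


ρ = 25.15/86.03 = 0.2923
M/D/1: Lq = ρ²/(2(1−ρ)) = 0.08546/(2·0.7077) = 0.06038

Final: 0.06038


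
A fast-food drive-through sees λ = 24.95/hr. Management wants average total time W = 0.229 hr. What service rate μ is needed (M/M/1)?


W = 1/(μ−λ) ⇒ μ − λ = 1/W = 1/0.229 = 4.3668
μ = λ + 1/W = 24.95 + 4.3668 = 29.3168 per hr

Final: 29.3168 /hr


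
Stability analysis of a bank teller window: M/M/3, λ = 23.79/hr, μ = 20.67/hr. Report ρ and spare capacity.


Total capacity cμ = 3·20.67 = 62.01/hr
ρ = λ/(cμ) = 23.79/62.01 = 0.3836
Stable ⇔ ρ < 1: YES
Spare capacity = cμ − λ = 62.01 − 23.79 = 38.22/hr

Final: ρ = 0.3836; stable; margin = 38.22/hr


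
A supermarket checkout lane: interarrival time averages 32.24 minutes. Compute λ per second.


λ = 1/(interarrival time) in consistent units.
1 second = 0.0166667 min, so λ = 0.0166667/32.24 = 0.0005170 per second

Final: 0.0005170 /sec


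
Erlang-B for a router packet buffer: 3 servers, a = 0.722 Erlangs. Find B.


B(c,a) = (a^c/c!) / Σ_{k=0}^{c} a^k/k!
a^3/3! = 0.062728
Σ terms (k=0..3): 1.00000 + 0.72200 + 0.26064 + 0.06273 = 2.045370
B = 0.062728/2.045370 = 0.030668

Final: 0.030668


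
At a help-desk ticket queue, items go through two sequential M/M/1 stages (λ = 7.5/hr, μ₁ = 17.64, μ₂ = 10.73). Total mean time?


Each node sees arrival rate λ = 7.5/hr (tandem ⇒ throughput preserved).
W₁ = 1/(μ₁−λ) = 1/(17.64−7.5) = 0.09862 hr
W₂ = 1/(μ₂−λ) = 1/(10.73−7.5) = 0.30960 hr
W_total = W₁ + W₂ = 0.09862 + 0.30960 = 0.40822 hr

Final: 0.40822 hr


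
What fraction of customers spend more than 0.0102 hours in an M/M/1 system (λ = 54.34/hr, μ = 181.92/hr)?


W ~ Exponential(μ−λ) for M/M/1.
μ − λ = 181.92 − 54.34 = 127.5800
P(W > t) = e^{−(μ−λ)t} = e^{−1.3013} = 0.272173

Final: 0.272173


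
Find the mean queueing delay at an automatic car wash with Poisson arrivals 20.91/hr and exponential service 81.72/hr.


ρ = 20.91/81.72 = 0.2559
Wq = ρ/(μ−λ) = 0.2559/(81.72 − 20.91) = 0.2559/60.81 = 0.004208 hr

Final: 0.004208 hr


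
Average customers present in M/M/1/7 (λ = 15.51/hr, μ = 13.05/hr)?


ρ = 15.51/13.05 = 1.1885
L = ρ[1 − (K+1)ρ^K + Kρ^(K+1)] / [(1−ρ)(1−ρ^(K+1))]
Numerator: 1.1885·(1 − 8·3.349724 + 7·3.981166) = 2.460648
Denominator: (-0.1885)·(-2.981166) = 0.561967
L = 2.460648/0.561967 = 4.3786

Final: 4.3786


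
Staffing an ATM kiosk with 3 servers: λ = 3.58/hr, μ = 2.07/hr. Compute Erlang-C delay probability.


a = λ/μ = 1.7295; ρ = a/3 = 0.5765
P₀ = 0.159726 (from M/M/c formula)
C(c,a) = [a^c/(c!(1−ρ))]·P₀ = [5.17295/(6·0.4235)]·0.159726
= 2.03574·0.159726 = 0.325160

Final: 0.325160


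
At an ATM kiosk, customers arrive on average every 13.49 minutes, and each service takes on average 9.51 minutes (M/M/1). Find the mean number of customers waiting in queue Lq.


λ = 60/13.49 = 4.4477 /hr
μ = 60/9.51 = 6.3091 /hr
ρ = λ/μ = 4.4477/6.3091 = 0.7050
Lq = ρ²/(1−ρ) = 0.4970/0.2950 = 1.6845

Final: 1.6845


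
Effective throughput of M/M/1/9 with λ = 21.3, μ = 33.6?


ρ = 0.6339; P_K = (1−ρ)ρ^9/(1−ρ^10) = 0.006117
λ_eff = λ(1 − P_K) = 21.3·(1 − 0.006117) = 21.3·0.993883 = 21.1697 /hr

Final: 21.1697 /hr


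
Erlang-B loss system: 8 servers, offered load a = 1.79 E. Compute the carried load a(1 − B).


B(8,1.79) = 0.0004365 (Erlang-B)
Carried load = a(1 − B) = 1.79·(1 − 0.0004365) = 1.79·0.999564 = 1.7892 E

Final: 1.7892 Erlangs


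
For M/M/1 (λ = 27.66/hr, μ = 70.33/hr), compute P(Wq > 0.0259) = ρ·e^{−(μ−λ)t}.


ρ = 27.66/70.33 = 0.3933
P(Wq > t) = ρ·e^{−(μ−λ)t} = 0.3933·e^{−1.1052}
= 0.3933·0.331160 = 0.130242

Final: 0.130242


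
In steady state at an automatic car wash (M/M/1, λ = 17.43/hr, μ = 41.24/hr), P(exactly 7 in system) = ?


ρ = 17.43/41.24 = 0.4226
P_n = (1−ρ)·ρ^n = (1 − 0.4226)·0.4226^7 = 0.5774·0.002409 = 0.001391

Final: 0.001391


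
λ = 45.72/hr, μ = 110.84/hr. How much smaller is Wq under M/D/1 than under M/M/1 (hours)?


ρ = 45.72/110.84 = 0.4125
Wq(M/M/1) = ρ/(μ−λ) = 0.4125/65.12 = 0.006334 hr
Wq(M/D/1) = ρ/(2(μ−λ)) = 0.003167 hr
Savings = 0.006334 − 0.003167 = 0.003167 hr

Final: 0.003167 hr


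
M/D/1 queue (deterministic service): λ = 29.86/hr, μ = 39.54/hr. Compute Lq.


ρ = 29.86/39.54 = 0.7552
M/D/1: Lq = ρ²/(2(1−ρ)) = 0.5703/(2·0.2448) = 1.16476

Final: 1.16476


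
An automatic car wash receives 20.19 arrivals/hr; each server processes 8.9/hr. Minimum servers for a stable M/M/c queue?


Stability requires cμ > λ ⇔ c > λ/μ.
λ/μ = 20.19/8.9 = 2.2685
Minimum integer c = ⌊2.2685⌋ + 1 = 3
Check: 3·8.9 = 26.70 > 20.19, while 2·8.9 = 17.80 ≤ 20.19

Final: 3 servers
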